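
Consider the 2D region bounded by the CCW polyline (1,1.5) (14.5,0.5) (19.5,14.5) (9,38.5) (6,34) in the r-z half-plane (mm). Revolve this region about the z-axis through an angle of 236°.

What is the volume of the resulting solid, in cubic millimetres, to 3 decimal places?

Volume = 17241.180 mm³

Profile (r,z), 5 vertices: (1,1.5) (14.5,0.5) (19.5,14.5) (9,38.5) (6,34)
edge 0: (1,1.5)→(14.5,0.5)  cross = 1·0.5 − 14.5·1.5 = -21.2500; (r_i+r_j)·cross = 15.5·-21.2500 = -329.3750
edge 1: (14.5,0.5)→(19.5,14.5)  cross = 14.5·14.5 − 19.5·0.5 = 200.5000; (r_i+r_j)·cross = 34·200.5000 = 6817.0000
edge 2: (19.5,14.5)→(9,38.5)  cross = 19.5·38.5 − 9·14.5 = 620.2500; (r_i+r_j)·cross = 28.5·620.2500 = 17677.1250
edge 3: (9,38.5)→(6,34)  cross = 9·34 − 6·38.5 = 75.0000; (r_i+r_j)·cross = 15·75.0000 = 1125.0000
edge 4: (6,34)→(1,1.5)  cross = 6·1.5 − 1·34 = -25.0000; (r_i+r_j)·cross = 7·-25.0000 = -175.0000
Σcross = 849.5000 → A = |Σcross|/2 = 424.7500 mm²
Σ(r_i+r_j)·cross = 25114.7500 → first moment M = |Σ|/6 = 4185.7917
R_c = M/A = 4185.7917/424.7500 = 9.8547 mm
θ = 236° = 4.118977 rad
V = θ·R_c·A = 4.118977·9.8547·424.7500 = 17241.180 mm³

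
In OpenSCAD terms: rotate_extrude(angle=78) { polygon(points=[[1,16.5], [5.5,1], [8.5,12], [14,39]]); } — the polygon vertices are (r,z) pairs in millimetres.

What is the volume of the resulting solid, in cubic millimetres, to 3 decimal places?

Volume = 1538.418 mm³

Profile (r,z), 4 vertices: (1,16.5) (5.5,1) (8.5,12) (14,39)
edge 0: (1,16.5)→(5.5,1)  cross = 1·1 − 5.5·16.5 = -89.7500; (r_i+r_j)·cross = 6.5·-89.7500 = -583.3750
edge 1: (5.5,1)→(8.5,12)  cross = 5.5·12 − 8.5·1 = 57.5000; (r_i+r_j)·cross = 14·57.5000 = 805.0000
edge 2: (8.5,12)→(14,39)  cross = 8.5·39 − 14·12 = 163.5000; (r_i+r_j)·cross = 22.5·163.5000 = 3678.7500
edge 3: (14,39)→(1,16.5)  cross = 14·16.5 − 1·39 = 192.0000; (r_i+r_j)·cross = 15·192.0000 = 2880.0000
Σcross = 323.2500 → A = |Σcross|/2 = 161.6250 mm²
Σ(r_i+r_j)·cross = 6780.3750 → first moment M = |Σ|/6 = 1130.0625
R_c = M/A = 1130.0625/161.6250 = 6.9919 mm
θ = 78° = 1.361357 rad
V = θ·R_c·A = 1.361357·6.9919·161.6250 = 1538.418 mm³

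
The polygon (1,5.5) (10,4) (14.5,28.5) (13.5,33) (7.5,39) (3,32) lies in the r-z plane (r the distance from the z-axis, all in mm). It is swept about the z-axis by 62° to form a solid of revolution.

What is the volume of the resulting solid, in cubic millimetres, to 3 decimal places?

Volume = 2653.680 mm³

Profile (r,z), 6 vertices: (1,5.5) (10,4) (14.5,28.5) (13.5,33) (7.5,39) (3,32)
edge 0: (1,5.5)→(10,4)  cross = 1·4 − 10·5.5 = -51.0000; (r_i+r_j)·cross = 11·-51.0000 = -561.0000
edge 1: (10,4)→(14.5,28.5)  cross = 10·28.5 − 14.5·4 = 227.0000; (r_i+r_j)·cross = 24.5·227.0000 = 5561.5000
edge 2: (14.5,28.5)→(13.5,33)  cross = 14.5·33 − 13.5·28.5 = 93.7500; (r_i+r_j)·cross = 28·93.7500 = 2625.0000
edge 3: (13.5,33)→(7.5,39)  cross = 13.5·39 − 7.5·33 = 279.0000; (r_i+r_j)·cross = 21·279.0000 = 5859.0000
edge 4: (7.5,39)→(3,32)  cross = 7.5·32 − 3·39 = 123.0000; (r_i+r_j)·cross = 10.5·123.0000 = 1291.5000
edge 5: (3,32)→(1,5.5)  cross = 3·5.5 − 1·32 = -15.5000; (r_i+r_j)·cross = 4·-15.5000 = -62.0000
Σcross = 656.2500 → A = |Σcross|/2 = 328.1250 mm²
Σ(r_i+r_j)·cross = 14714.0000 → first moment M = |Σ|/6 = 2452.3333
R_c = M/A = 2452.3333/328.1250 = 7.4738 mm
θ = 62° = 1.082104 rad
V = θ·R_c·A = 1.082104·7.4738·328.1250 = 2653.680 mm³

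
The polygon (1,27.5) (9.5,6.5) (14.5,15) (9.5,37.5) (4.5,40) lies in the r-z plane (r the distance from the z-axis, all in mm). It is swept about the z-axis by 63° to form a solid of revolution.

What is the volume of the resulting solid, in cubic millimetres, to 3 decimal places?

Volume = 2113.212 mm³

Profile (r,z), 5 vertices: (1,27.5) (9.5,6.5) (14.5,15) (9.5,37.5) (4.5,40)
edge 0: (1,27.5)→(9.5,6.5)  cross = 1·6.5 − 9.5·27.5 = -254.7500; (r_i+r_j)·cross = 10.5·-254.7500 = -2674.8750
edge 1: (9.5,6.5)→(14.5,15)  cross = 9.5·15 − 14.5·6.5 = 48.2500; (r_i+r_j)·cross = 24·48.2500 = 1158.0000
edge 2: (14.5,15)→(9.5,37.5)  cross = 14.5·37.5 − 9.5·15 = 401.2500; (r_i+r_j)·cross = 24·401.2500 = 9630.0000
edge 3: (9.5,37.5)→(4.5,40)  cross = 9.5·40 − 4.5·37.5 = 211.2500; (r_i+r_j)·cross = 14·211.2500 = 2957.5000
edge 4: (4.5,40)→(1,27.5)  cross = 4.5·27.5 − 1·40 = 83.7500; (r_i+r_j)·cross = 5.5·83.7500 = 460.6250
Σcross = 489.7500 → A = |Σcross|/2 = 244.8750 mm²
Σ(r_i+r_j)·cross = 11531.2500 → first moment M = |Σ|/6 = 1921.8750
R_c = M/A = 1921.8750/244.8750 = 7.8484 mm
θ = 63° = 1.099557 rad
V = θ·R_c·A = 1.099557·7.8484·244.8750 = 2113.212 mm³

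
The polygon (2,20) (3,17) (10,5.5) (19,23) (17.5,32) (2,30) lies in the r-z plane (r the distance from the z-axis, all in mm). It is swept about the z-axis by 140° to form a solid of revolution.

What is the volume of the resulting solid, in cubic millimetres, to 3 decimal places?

Profile (r,z), 6 vertices: (2,20) (3,17) (10,5.5) (19,23) (17.5,32) (2,30)
edge 0: (2,20)→(3,17)  cross = 2·17 − 3·20 = -26.0000; (r_i+r_j)·cross = 5·-26.0000 = -130.0000
edge 1: (3,17)→(10,5.5)  cross = 3·5.5 − 10·17 = -153.5000; (r_i+r_j)·cross = 13·-153.5000 = -1995.5000
edge 2: (10,5.5)→(19,23)  cross = 10·23 − 19·5.5 = 125.5000; (r_i+r_j)·cross = 29·125.5000 = 3639.5000
edge 3: (19,23)→(17.5,32)  cross = 19·32 − 17.5·23 = 205.5000; (r_i+r_j)·cross = 36.5·205.5000 = 7500.7500
edge 4: (17.5,32)→(2,30)  cross = 17.5·30 − 2·32 = 461.0000; (r_i+r_j)·cross = 19.5·461.0000 = 8989.5000
edge 5: (2,30)→(2,20)  cross = 2·20 − 2·30 = -20.0000; (r_i+r_j)·cross = 4·-20.0000 = -80.0000
Σcross = 592.5000 → A = |Σcross|/2 = 296.2500 mm²
Σ(r_i+r_j)·cross = 17924.2500 → first moment M = |Σ|/6 = 2987.3750
R_c = M/A = 2987.3750/296.2500 = 10.0840 mm
θ = 140° = 2.443461 rad
V = θ·R_c·A = 2.443461·10.0840·296.2500 = 7299.534 mm³

Volume = 7299.534 mm³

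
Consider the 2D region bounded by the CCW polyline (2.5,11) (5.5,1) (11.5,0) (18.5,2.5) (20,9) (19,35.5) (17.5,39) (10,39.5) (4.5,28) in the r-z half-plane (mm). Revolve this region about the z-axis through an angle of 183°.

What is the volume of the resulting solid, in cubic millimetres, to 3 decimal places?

Volume = 21135.249 mm³

Profile (r,z), 9 vertices: (2.5,11) (5.5,1) (11.5,0) (18.5,2.5) (20,9) (19,35.5) (17.5,39) (10,39.5) (4.5,28)
edge 0: (2.5,11)→(5.5,1)  cross = 2.5·1 − 5.5·11 = -58.0000; (r_i+r_j)·cross = 8·-58.0000 = -464.0000
edge 1: (5.5,1)→(11.5,0)  cross = 5.5·0 − 11.5·1 = -11.5000; (r_i+r_j)·cross = 17·-11.5000 = -195.5000
edge 2: (11.5,0)→(18.5,2.5)  cross = 11.5·2.5 − 18.5·0 = 28.7500; (r_i+r_j)·cross = 30·28.7500 = 862.5000
edge 3: (18.5,2.5)→(20,9)  cross = 18.5·9 − 20·2.5 = 116.5000; (r_i+r_j)·cross = 38.5·116.5000 = 4485.2500
edge 4: (20,9)→(19,35.5)  cross = 20·35.5 − 19·9 = 539.0000; (r_i+r_j)·cross = 39·539.0000 = 21021.0000
edge 5: (19,35.5)→(17.5,39)  cross = 19·39 − 17.5·35.5 = 119.7500; (r_i+r_j)·cross = 36.5·119.7500 = 4370.8750
edge 6: (17.5,39)→(10,39.5)  cross = 17.5·39.5 − 10·39 = 301.2500; (r_i+r_j)·cross = 27.5·301.2500 = 8284.3750
edge 7: (10,39.5)→(4.5,28)  cross = 10·28 − 4.5·39.5 = 102.2500; (r_i+r_j)·cross = 14.5·102.2500 = 1482.6250
edge 8: (4.5,28)→(2.5,11)  cross = 4.5·11 − 2.5·28 = -20.5000; (r_i+r_j)·cross = 7·-20.5000 = -143.5000
Σcross = 1117.5000 → A = |Σcross|/2 = 558.7500 mm²
Σ(r_i+r_j)·cross = 39703.6250 → first moment M = |Σ|/6 = 6617.2708
R_c = M/A = 6617.2708/558.7500 = 11.8430 mm
θ = 183° = 3.193953 rad
V = θ·R_c·A = 3.193953·11.8430·558.7500 = 21135.249 mm³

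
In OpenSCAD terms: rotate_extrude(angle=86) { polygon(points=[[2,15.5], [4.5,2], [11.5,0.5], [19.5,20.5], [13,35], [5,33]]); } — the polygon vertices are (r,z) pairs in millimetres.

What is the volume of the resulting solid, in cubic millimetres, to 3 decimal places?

Profile (r,z), 6 vertices: (2,15.5) (4.5,2) (11.5,0.5) (19.5,20.5) (13,35) (5,33)
edge 0: (2,15.5)→(4.5,2)  cross = 2·2 − 4.5·15.5 = -65.7500; (r_i+r_j)·cross = 6.5·-65.7500 = -427.3750
edge 1: (4.5,2)→(11.5,0.5)  cross = 4.5·0.5 − 11.5·2 = -20.7500; (r_i+r_j)·cross = 16·-20.7500 = -332.0000
edge 2: (11.5,0.5)→(19.5,20.5)  cross = 11.5·20.5 − 19.5·0.5 = 226.0000; (r_i+r_j)·cross = 31·226.0000 = 7006.0000
edge 3: (19.5,20.5)→(13,35)  cross = 19.5·35 − 13·20.5 = 416.0000; (r_i+r_j)·cross = 32.5·416.0000 = 13520.0000
edge 4: (13,35)→(5,33)  cross = 13·33 − 5·35 = 254.0000; (r_i+r_j)·cross = 18·254.0000 = 4572.0000
edge 5: (5,33)→(2,15.5)  cross = 5·15.5 − 2·33 = 11.5000; (r_i+r_j)·cross = 7·11.5000 = 80.5000
Σcross = 821.0000 → A = |Σcross|/2 = 410.5000 mm²
Σ(r_i+r_j)·cross = 24419.1250 → first moment M = |Σ|/6 = 4069.8542
R_c = M/A = 4069.8542/410.5000 = 9.9144 mm
θ = 86° = 1.500983 rad
V = θ·R_c·A = 1.500983·9.9144·410.5000 = 6108.783 mm³

Volume = 6108.783 mm³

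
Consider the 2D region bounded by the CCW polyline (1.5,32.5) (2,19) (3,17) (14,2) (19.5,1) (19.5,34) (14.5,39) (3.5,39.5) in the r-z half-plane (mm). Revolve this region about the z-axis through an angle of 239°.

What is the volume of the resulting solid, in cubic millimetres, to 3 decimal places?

Volume = 25926.423 mm³

Profile (r,z), 8 vertices: (1.5,32.5) (2,19) (3,17) (14,2) (19.5,1) (19.5,34) (14.5,39) (3.5,39.5)
edge 0: (1.5,32.5)→(2,19)  cross = 1.5·19 − 2·32.5 = -36.5000; (r_i+r_j)·cross = 3.5·-36.5000 = -127.7500
edge 1: (2,19)→(3,17)  cross = 2·17 − 3·19 = -23.0000; (r_i+r_j)·cross = 5·-23.0000 = -115.0000
edge 2: (3,17)→(14,2)  cross = 3·2 − 14·17 = -232.0000; (r_i+r_j)·cross = 17·-232.0000 = -3944.0000
edge 3: (14,2)→(19.5,1)  cross = 14·1 − 19.5·2 = -25.0000; (r_i+r_j)·cross = 33.5·-25.0000 = -837.5000
edge 4: (19.5,1)→(19.5,34)  cross = 19.5·34 − 19.5·1 = 643.5000; (r_i+r_j)·cross = 39·643.5000 = 25096.5000
edge 5: (19.5,34)→(14.5,39)  cross = 19.5·39 − 14.5·34 = 267.5000; (r_i+r_j)·cross = 34·267.5000 = 9095.0000
edge 6: (14.5,39)→(3.5,39.5)  cross = 14.5·39.5 − 3.5·39 = 436.2500; (r_i+r_j)·cross = 18·436.2500 = 7852.5000
edge 7: (3.5,39.5)→(1.5,32.5)  cross = 3.5·32.5 − 1.5·39.5 = 54.5000; (r_i+r_j)·cross = 5·54.5000 = 272.5000
Σcross = 1085.2500 → A = |Σcross|/2 = 542.6250 mm²
Σ(r_i+r_j)·cross = 37292.2500 → first moment M = |Σ|/6 = 6215.3750
R_c = M/A = 6215.3750/542.6250 = 11.4543 mm
θ = 239° = 4.171337 rad
V = θ·R_c·A = 4.171337·11.4543·542.6250 = 25926.423 mm³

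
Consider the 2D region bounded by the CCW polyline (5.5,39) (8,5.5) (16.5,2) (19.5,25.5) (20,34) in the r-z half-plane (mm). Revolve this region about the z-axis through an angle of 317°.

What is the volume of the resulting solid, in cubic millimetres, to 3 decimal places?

Volume = 26993.091 mm³

Profile (r,z), 5 vertices: (5.5,39) (8,5.5) (16.5,2) (19.5,25.5) (20,34)
edge 0: (5.5,39)→(8,5.5)  cross = 5.5·5.5 − 8·39 = -281.7500; (r_i+r_j)·cross = 13.5·-281.7500 = -3803.6250
edge 1: (8,5.5)→(16.5,2)  cross = 8·2 − 16.5·5.5 = -74.7500; (r_i+r_j)·cross = 24.5·-74.7500 = -1831.3750
edge 2: (16.5,2)→(19.5,25.5)  cross = 16.5·25.5 − 19.5·2 = 381.7500; (r_i+r_j)·cross = 36·381.7500 = 13743.0000
edge 3: (19.5,25.5)→(20,34)  cross = 19.5·34 − 20·25.5 = 153.0000; (r_i+r_j)·cross = 39.5·153.0000 = 6043.5000
edge 4: (20,34)→(5.5,39)  cross = 20·39 − 5.5·34 = 593.0000; (r_i+r_j)·cross = 25.5·593.0000 = 15121.5000
Σcross = 771.2500 → A = |Σcross|/2 = 385.6250 mm²
Σ(r_i+r_j)·cross = 29273.0000 → first moment M = |Σ|/6 = 4878.8333
R_c = M/A = 4878.8333/385.6250 = 12.6518 mm
θ = 317° = 5.532694 rad
V = θ·R_c·A = 5.532694·12.6518·385.6250 = 26993.091 mm³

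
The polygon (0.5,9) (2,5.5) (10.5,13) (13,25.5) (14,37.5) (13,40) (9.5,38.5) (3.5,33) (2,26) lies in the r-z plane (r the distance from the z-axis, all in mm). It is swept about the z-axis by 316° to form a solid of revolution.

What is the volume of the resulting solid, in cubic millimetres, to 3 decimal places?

Volume = 11537.538 mm³

Profile (r,z), 9 vertices: (0.5,9) (2,5.5) (10.5,13) (13,25.5) (14,37.5) (13,40) (9.5,38.5) (3.5,33) (2,26)
edge 0: (0.5,9)→(2,5.5)  cross = 0.5·5.5 − 2·9 = -15.2500; (r_i+r_j)·cross = 2.5·-15.2500 = -38.1250
edge 1: (2,5.5)→(10.5,13)  cross = 2·13 − 10.5·5.5 = -31.7500; (r_i+r_j)·cross = 12.5·-31.7500 = -396.8750
edge 2: (10.5,13)→(13,25.5)  cross = 10.5·25.5 − 13·13 = 98.7500; (r_i+r_j)·cross = 23.5·98.7500 = 2320.6250
edge 3: (13,25.5)→(14,37.5)  cross = 13·37.5 − 14·25.5 = 130.5000; (r_i+r_j)·cross = 27·130.5000 = 3523.5000
edge 4: (14,37.5)→(13,40)  cross = 14·40 − 13·37.5 = 72.5000; (r_i+r_j)·cross = 27·72.5000 = 1957.5000
edge 5: (13,40)→(9.5,38.5)  cross = 13·38.5 − 9.5·40 = 120.5000; (r_i+r_j)·cross = 22.5·120.5000 = 2711.2500
edge 6: (9.5,38.5)→(3.5,33)  cross = 9.5·33 − 3.5·38.5 = 178.7500; (r_i+r_j)·cross = 13·178.7500 = 2323.7500
edge 7: (3.5,33)→(2,26)  cross = 3.5·26 − 2·33 = 25.0000; (r_i+r_j)·cross = 5.5·25.0000 = 137.5000
edge 8: (2,26)→(0.5,9)  cross = 2·9 − 0.5·26 = 5.0000; (r_i+r_j)·cross = 2.5·5.0000 = 12.5000
Σcross = 584.0000 → A = |Σcross|/2 = 292.0000 mm²
Σ(r_i+r_j)·cross = 12551.6250 → first moment M = |Σ|/6 = 2091.9375
R_c = M/A = 2091.9375/292.0000 = 7.1642 mm
θ = 316° = 5.515240 rad
V = θ·R_c·A = 5.515240·7.1642·292.0000 = 11537.538 mm³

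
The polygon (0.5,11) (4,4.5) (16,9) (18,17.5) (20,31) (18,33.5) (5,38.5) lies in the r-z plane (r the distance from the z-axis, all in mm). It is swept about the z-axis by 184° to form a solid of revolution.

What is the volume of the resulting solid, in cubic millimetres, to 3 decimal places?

Profile (r,z), 7 vertices: (0.5,11) (4,4.5) (16,9) (18,17.5) (20,31) (18,33.5) (5,38.5)
edge 0: (0.5,11)→(4,4.5)  cross = 0.5·4.5 − 4·11 = -41.7500; (r_i+r_j)·cross = 4.5·-41.7500 = -187.8750
edge 1: (4,4.5)→(16,9)  cross = 4·9 − 16·4.5 = -36.0000; (r_i+r_j)·cross = 20·-36.0000 = -720.0000
edge 2: (16,9)→(18,17.5)  cross = 16·17.5 − 18·9 = 118.0000; (r_i+r_j)·cross = 34·118.0000 = 4012.0000
edge 3: (18,17.5)→(20,31)  cross = 18·31 − 20·17.5 = 208.0000; (r_i+r_j)·cross = 38·208.0000 = 7904.0000
edge 4: (20,31)→(18,33.5)  cross = 20·33.5 − 18·31 = 112.0000; (r_i+r_j)·cross = 38·112.0000 = 4256.0000
edge 5: (18,33.5)→(5,38.5)  cross = 18·38.5 − 5·33.5 = 525.5000; (r_i+r_j)·cross = 23·525.5000 = 12086.5000
edge 6: (5,38.5)→(0.5,11)  cross = 5·11 − 0.5·38.5 = 35.7500; (r_i+r_j)·cross = 5.5·35.7500 = 196.6250
Σcross = 921.5000 → A = |Σcross|/2 = 460.7500 mm²
Σ(r_i+r_j)·cross = 27547.2500 → first moment M = |Σ|/6 = 4591.2083
R_c = M/A = 4591.2083/460.7500 = 9.9646 mm
θ = 184° = 3.211406 rad
V = θ·R_c·A = 3.211406·9.9646·460.7500 = 14744.233 mm³

Volume = 14744.233 mm³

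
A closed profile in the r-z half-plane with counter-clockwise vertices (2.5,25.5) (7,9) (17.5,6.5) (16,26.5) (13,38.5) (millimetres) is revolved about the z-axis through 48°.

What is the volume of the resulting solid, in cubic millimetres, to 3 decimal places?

Volume = 2701.141 mm³

Profile (r,z), 5 vertices: (2.5,25.5) (7,9) (17.5,6.5) (16,26.5) (13,38.5)
edge 0: (2.5,25.5)→(7,9)  cross = 2.5·9 − 7·25.5 = -156.0000; (r_i+r_j)·cross = 9.5·-156.0000 = -1482.0000
edge 1: (7,9)→(17.5,6.5)  cross = 7·6.5 − 17.5·9 = -112.0000; (r_i+r_j)·cross = 24.5·-112.0000 = -2744.0000
edge 2: (17.5,6.5)→(16,26.5)  cross = 17.5·26.5 − 16·6.5 = 359.7500; (r_i+r_j)·cross = 33.5·359.7500 = 12051.6250
edge 3: (16,26.5)→(13,38.5)  cross = 16·38.5 − 13·26.5 = 271.5000; (r_i+r_j)·cross = 29·271.5000 = 7873.5000
edge 4: (13,38.5)→(2.5,25.5)  cross = 13·25.5 − 2.5·38.5 = 235.2500; (r_i+r_j)·cross = 15.5·235.2500 = 3646.3750
Σcross = 598.5000 → A = |Σcross|/2 = 299.2500 mm²
Σ(r_i+r_j)·cross = 19345.5000 → first moment M = |Σ|/6 = 3224.2500
R_c = M/A = 3224.2500/299.2500 = 10.7744 mm
θ = 48° = 0.837758 rad
V = θ·R_c·A = 0.837758·10.7744·299.2500 = 2701.141 mm³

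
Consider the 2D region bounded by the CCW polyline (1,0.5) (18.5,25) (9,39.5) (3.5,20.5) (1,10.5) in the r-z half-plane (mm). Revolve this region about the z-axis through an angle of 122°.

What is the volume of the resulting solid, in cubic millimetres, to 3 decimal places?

Volume = 5268.780 mm³

Profile (r,z), 5 vertices: (1,0.5) (18.5,25) (9,39.5) (3.5,20.5) (1,10.5)
edge 0: (1,0.5)→(18.5,25)  cross = 1·25 − 18.5·0.5 = 15.7500; (r_i+r_j)·cross = 19.5·15.7500 = 307.1250
edge 1: (18.5,25)→(9,39.5)  cross = 18.5·39.5 − 9·25 = 505.7500; (r_i+r_j)·cross = 27.5·505.7500 = 13908.1250
edge 2: (9,39.5)→(3.5,20.5)  cross = 9·20.5 − 3.5·39.5 = 46.2500; (r_i+r_j)·cross = 12.5·46.2500 = 578.1250
edge 3: (3.5,20.5)→(1,10.5)  cross = 3.5·10.5 − 1·20.5 = 16.2500; (r_i+r_j)·cross = 4.5·16.2500 = 73.1250
edge 4: (1,10.5)→(1,0.5)  cross = 1·0.5 − 1·10.5 = -10.0000; (r_i+r_j)·cross = 2·-10.0000 = -20.0000
Σcross = 574.0000 → A = |Σcross|/2 = 287.0000 mm²
Σ(r_i+r_j)·cross = 14846.5000 → first moment M = |Σ|/6 = 2474.4167
R_c = M/A = 2474.4167/287.0000 = 8.6217 mm
θ = 122° = 2.129302 rad
V = θ·R_c·A = 2.129302·8.6217·287.0000 = 5268.780 mm³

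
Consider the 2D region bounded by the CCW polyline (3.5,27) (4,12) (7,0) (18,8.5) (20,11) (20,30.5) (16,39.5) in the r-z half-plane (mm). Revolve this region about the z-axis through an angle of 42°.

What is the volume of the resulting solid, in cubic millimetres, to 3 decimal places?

Volume = 4072.348 mm³

Profile (r,z), 7 vertices: (3.5,27) (4,12) (7,0) (18,8.5) (20,11) (20,30.5) (16,39.5)
edge 0: (3.5,27)→(4,12)  cross = 3.5·12 − 4·27 = -66.0000; (r_i+r_j)·cross = 7.5·-66.0000 = -495.0000
edge 1: (4,12)→(7,0)  cross = 4·0 − 7·12 = -84.0000; (r_i+r_j)·cross = 11·-84.0000 = -924.0000
edge 2: (7,0)→(18,8.5)  cross = 7·8.5 − 18·0 = 59.5000; (r_i+r_j)·cross = 25·59.5000 = 1487.5000
edge 3: (18,8.5)→(20,11)  cross = 18·11 − 20·8.5 = 28.0000; (r_i+r_j)·cross = 38·28.0000 = 1064.0000
edge 4: (20,11)→(20,30.5)  cross = 20·30.5 − 20·11 = 390.0000; (r_i+r_j)·cross = 40·390.0000 = 15600.0000
edge 5: (20,30.5)→(16,39.5)  cross = 20·39.5 − 16·30.5 = 302.0000; (r_i+r_j)·cross = 36·302.0000 = 10872.0000
edge 6: (16,39.5)→(3.5,27)  cross = 16·27 − 3.5·39.5 = 293.7500; (r_i+r_j)·cross = 19.5·293.7500 = 5728.1250
Σcross = 923.2500 → A = |Σcross|/2 = 461.6250 mm²
Σ(r_i+r_j)·cross = 33332.6250 → first moment M = |Σ|/6 = 5555.4375
R_c = M/A = 5555.4375/461.6250 = 12.0345 mm
θ = 42° = 0.733038 rad
V = θ·R_c·A = 0.733038·12.0345·461.6250 = 4072.348 mm³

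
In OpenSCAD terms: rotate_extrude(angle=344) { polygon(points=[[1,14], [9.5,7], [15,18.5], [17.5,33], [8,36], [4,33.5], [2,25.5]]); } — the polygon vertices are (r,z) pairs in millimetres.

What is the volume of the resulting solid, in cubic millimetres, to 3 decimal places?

Profile (r,z), 7 vertices: (1,14) (9.5,7) (15,18.5) (17.5,33) (8,36) (4,33.5) (2,25.5)
edge 0: (1,14)→(9.5,7)  cross = 1·7 − 9.5·14 = -126.0000; (r_i+r_j)·cross = 10.5·-126.0000 = -1323.0000
edge 1: (9.5,7)→(15,18.5)  cross = 9.5·18.5 − 15·7 = 70.7500; (r_i+r_j)·cross = 24.5·70.7500 = 1733.3750
edge 2: (15,18.5)→(17.5,33)  cross = 15·33 − 17.5·18.5 = 171.2500; (r_i+r_j)·cross = 32.5·171.2500 = 5565.6250
edge 3: (17.5,33)→(8,36)  cross = 17.5·36 − 8·33 = 366.0000; (r_i+r_j)·cross = 25.5·366.0000 = 9333.0000
edge 4: (8,36)→(4,33.5)  cross = 8·33.5 − 4·36 = 124.0000; (r_i+r_j)·cross = 12·124.0000 = 1488.0000
edge 5: (4,33.5)→(2,25.5)  cross = 4·25.5 − 2·33.5 = 35.0000; (r_i+r_j)·cross = 6·35.0000 = 210.0000
edge 6: (2,25.5)→(1,14)  cross = 2·14 − 1·25.5 = 2.5000; (r_i+r_j)·cross = 3·2.5000 = 7.5000
Σcross = 643.5000 → A = |Σcross|/2 = 321.7500 mm²
Σ(r_i+r_j)·cross = 17014.5000 → first moment M = |Σ|/6 = 2835.7500
R_c = M/A = 2835.7500/321.7500 = 8.8135 mm
θ = 344° = 6.003933 rad
V = θ·R_c·A = 6.003933·8.8135·321.7500 = 17025.652 mm³

Volume = 17025.652 mm³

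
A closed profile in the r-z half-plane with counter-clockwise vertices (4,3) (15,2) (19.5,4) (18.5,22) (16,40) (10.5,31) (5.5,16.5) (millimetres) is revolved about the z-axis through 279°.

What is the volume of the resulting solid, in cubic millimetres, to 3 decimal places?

Profile (r,z), 7 vertices: (4,3) (15,2) (19.5,4) (18.5,22) (16,40) (10.5,31) (5.5,16.5)
edge 0: (4,3)→(15,2)  cross = 4·2 − 15·3 = -37.0000; (r_i+r_j)·cross = 19·-37.0000 = -703.0000
edge 1: (15,2)→(19.5,4)  cross = 15·4 − 19.5·2 = 21.0000; (r_i+r_j)·cross = 34.5·21.0000 = 724.5000
edge 2: (19.5,4)→(18.5,22)  cross = 19.5·22 − 18.5·4 = 355.0000; (r_i+r_j)·cross = 38·355.0000 = 13490.0000
edge 3: (18.5,22)→(16,40)  cross = 18.5·40 − 16·22 = 388.0000; (r_i+r_j)·cross = 34.5·388.0000 = 13386.0000
edge 4: (16,40)→(10.5,31)  cross = 16·31 − 10.5·40 = 76.0000; (r_i+r_j)·cross = 26.5·76.0000 = 2014.0000
edge 5: (10.5,31)→(5.5,16.5)  cross = 10.5·16.5 − 5.5·31 = 2.7500; (r_i+r_j)·cross = 16·2.7500 = 44.0000
edge 6: (5.5,16.5)→(4,3)  cross = 5.5·3 − 4·16.5 = -49.5000; (r_i+r_j)·cross = 9.5·-49.5000 = -470.2500
Σcross = 756.2500 → A = |Σcross|/2 = 378.1250 mm²
Σ(r_i+r_j)·cross = 28485.2500 → first moment M = |Σ|/6 = 4747.5417
R_c = M/A = 4747.5417/378.1250 = 12.5555 mm
θ = 279° = 4.869469 rad
V = θ·R_c·A = 4.869469·12.5555·378.1250 = 23118.005 mm³

Volume = 23118.005 mm³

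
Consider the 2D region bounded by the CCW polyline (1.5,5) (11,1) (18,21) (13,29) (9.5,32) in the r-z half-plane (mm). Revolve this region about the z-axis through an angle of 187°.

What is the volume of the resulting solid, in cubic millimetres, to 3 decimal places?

Volume = 8911.712 mm³

Profile (r,z), 5 vertices: (1.5,5) (11,1) (18,21) (13,29) (9.5,32)
edge 0: (1.5,5)→(11,1)  cross = 1.5·1 − 11·5 = -53.5000; (r_i+r_j)·cross = 12.5·-53.5000 = -668.7500
edge 1: (11,1)→(18,21)  cross = 11·21 − 18·1 = 213.0000; (r_i+r_j)·cross = 29·213.0000 = 6177.0000
edge 2: (18,21)→(13,29)  cross = 18·29 − 13·21 = 249.0000; (r_i+r_j)·cross = 31·249.0000 = 7719.0000
edge 3: (13,29)→(9.5,32)  cross = 13·32 − 9.5·29 = 140.5000; (r_i+r_j)·cross = 22.5·140.5000 = 3161.2500
edge 4: (9.5,32)→(1.5,5)  cross = 9.5·5 − 1.5·32 = -0.5000; (r_i+r_j)·cross = 11·-0.5000 = -5.5000
Σcross = 548.5000 → A = |Σcross|/2 = 274.2500 mm²
Σ(r_i+r_j)·cross = 16383.0000 → first moment M = |Σ|/6 = 2730.5000
R_c = M/A = 2730.5000/274.2500 = 9.9562 mm
θ = 187° = 3.263766 rad
V = θ·R_c·A = 3.263766·9.9562·274.2500 = 8911.712 mm³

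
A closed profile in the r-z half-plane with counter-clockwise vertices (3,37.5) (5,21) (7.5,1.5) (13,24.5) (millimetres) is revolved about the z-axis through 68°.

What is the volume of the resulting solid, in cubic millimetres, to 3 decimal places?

Profile (r,z), 4 vertices: (3,37.5) (5,21) (7.5,1.5) (13,24.5)
edge 0: (3,37.5)→(5,21)  cross = 3·21 − 5·37.5 = -124.5000; (r_i+r_j)·cross = 8·-124.5000 = -996.0000
edge 1: (5,21)→(7.5,1.5)  cross = 5·1.5 − 7.5·21 = -150.0000; (r_i+r_j)·cross = 12.5·-150.0000 = -1875.0000
edge 2: (7.5,1.5)→(13,24.5)  cross = 7.5·24.5 − 13·1.5 = 164.2500; (r_i+r_j)·cross = 20.5·164.2500 = 3367.1250
edge 3: (13,24.5)→(3,37.5)  cross = 13·37.5 − 3·24.5 = 414.0000; (r_i+r_j)·cross = 16·414.0000 = 6624.0000
Σcross = 303.7500 → A = |Σcross|/2 = 151.8750 mm²
Σ(r_i+r_j)·cross = 7120.1250 → first moment M = |Σ|/6 = 1186.6875
R_c = M/A = 1186.6875/151.8750 = 7.8136 mm
θ = 68° = 1.186824 rad
V = θ·R_c·A = 1.186824·7.8136·151.8750 = 1408.389 mm³

Volume = 1408.389 mm³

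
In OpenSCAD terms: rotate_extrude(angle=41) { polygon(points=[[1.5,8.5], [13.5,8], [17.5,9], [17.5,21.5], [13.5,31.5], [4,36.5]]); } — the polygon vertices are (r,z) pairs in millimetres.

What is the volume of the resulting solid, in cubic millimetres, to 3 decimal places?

Volume = 2377.710 mm³

Profile (r,z), 6 vertices: (1.5,8.5) (13.5,8) (17.5,9) (17.5,21.5) (13.5,31.5) (4,36.5)
edge 0: (1.5,8.5)→(13.5,8)  cross = 1.5·8 − 13.5·8.5 = -102.7500; (r_i+r_j)·cross = 15·-102.7500 = -1541.2500
edge 1: (13.5,8)→(17.5,9)  cross = 13.5·9 − 17.5·8 = -18.5000; (r_i+r_j)·cross = 31·-18.5000 = -573.5000
edge 2: (17.5,9)→(17.5,21.5)  cross = 17.5·21.5 − 17.5·9 = 218.7500; (r_i+r_j)·cross = 35·218.7500 = 7656.2500
edge 3: (17.5,21.5)→(13.5,31.5)  cross = 17.5·31.5 − 13.5·21.5 = 261.0000; (r_i+r_j)·cross = 31·261.0000 = 8091.0000
edge 4: (13.5,31.5)→(4,36.5)  cross = 13.5·36.5 − 4·31.5 = 366.7500; (r_i+r_j)·cross = 17.5·366.7500 = 6418.1250
edge 5: (4,36.5)→(1.5,8.5)  cross = 4·8.5 − 1.5·36.5 = -20.7500; (r_i+r_j)·cross = 5.5·-20.7500 = -114.1250
Σcross = 704.5000 → A = |Σcross|/2 = 352.2500 mm²
Σ(r_i+r_j)·cross = 19936.5000 → first moment M = |Σ|/6 = 3322.7500
R_c = M/A = 3322.7500/352.2500 = 9.4329 mm
θ = 41° = 0.715585 rad
V = θ·R_c·A = 0.715585·9.4329·352.2500 = 2377.710 mm³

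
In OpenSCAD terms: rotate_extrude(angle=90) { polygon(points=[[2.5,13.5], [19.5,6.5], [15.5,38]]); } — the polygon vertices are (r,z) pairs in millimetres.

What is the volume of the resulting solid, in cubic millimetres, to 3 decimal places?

Volume = 4982.370 mm³

Profile (r,z), 3 vertices: (2.5,13.5) (19.5,6.5) (15.5,38)
edge 0: (2.5,13.5)→(19.5,6.5)  cross = 2.5·6.5 − 19.5·13.5 = -247.0000; (r_i+r_j)·cross = 22·-247.0000 = -5434.0000
edge 1: (19.5,6.5)→(15.5,38)  cross = 19.5·38 − 15.5·6.5 = 640.2500; (r_i+r_j)·cross = 35·640.2500 = 22408.7500
edge 2: (15.5,38)→(2.5,13.5)  cross = 15.5·13.5 − 2.5·38 = 114.2500; (r_i+r_j)·cross = 18·114.2500 = 2056.5000
Σcross = 507.5000 → A = |Σcross|/2 = 253.7500 mm²
Σ(r_i+r_j)·cross = 19031.2500 → first moment M = |Σ|/6 = 3171.8750
R_c = M/A = 3171.8750/253.7500 = 12.5000 mm
θ = 90° = 1.570796 rad
V = θ·R_c·A = 1.570796·12.5000·253.7500 = 4982.370 mm³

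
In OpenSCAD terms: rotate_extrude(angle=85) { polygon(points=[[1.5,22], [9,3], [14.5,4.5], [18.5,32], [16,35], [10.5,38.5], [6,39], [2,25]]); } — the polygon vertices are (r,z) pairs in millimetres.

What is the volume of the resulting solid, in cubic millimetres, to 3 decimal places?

Volume = 6247.268 mm³

Profile (r,z), 8 vertices: (1.5,22) (9,3) (14.5,4.5) (18.5,32) (16,35) (10.5,38.5) (6,39) (2,25)
edge 0: (1.5,22)→(9,3)  cross = 1.5·3 − 9·22 = -193.5000; (r_i+r_j)·cross = 10.5·-193.5000 = -2031.7500
edge 1: (9,3)→(14.5,4.5)  cross = 9·4.5 − 14.5·3 = -3.0000; (r_i+r_j)·cross = 23.5·-3.0000 = -70.5000
edge 2: (14.5,4.5)→(18.5,32)  cross = 14.5·32 − 18.5·4.5 = 380.7500; (r_i+r_j)·cross = 33·380.7500 = 12564.7500
edge 3: (18.5,32)→(16,35)  cross = 18.5·35 − 16·32 = 135.5000; (r_i+r_j)·cross = 34.5·135.5000 = 4674.7500
edge 4: (16,35)→(10.5,38.5)  cross = 16·38.5 − 10.5·35 = 248.5000; (r_i+r_j)·cross = 26.5·248.5000 = 6585.2500
edge 5: (10.5,38.5)→(6,39)  cross = 10.5·39 − 6·38.5 = 178.5000; (r_i+r_j)·cross = 16.5·178.5000 = 2945.2500
edge 6: (6,39)→(2,25)  cross = 6·25 − 2·39 = 72.0000; (r_i+r_j)·cross = 8·72.0000 = 576.0000
edge 7: (2,25)→(1.5,22)  cross = 2·22 − 1.5·25 = 6.5000; (r_i+r_j)·cross = 3.5·6.5000 = 22.7500
Σcross = 825.2500 → A = |Σcross|/2 = 412.6250 mm²
Σ(r_i+r_j)·cross = 25266.5000 → first moment M = |Σ|/6 = 4211.0833
R_c = M/A = 4211.0833/412.6250 = 10.2056 mm
θ = 85° = 1.483530 rad
V = θ·R_c·A = 1.483530·10.2056·412.6250 = 6247.268 mm³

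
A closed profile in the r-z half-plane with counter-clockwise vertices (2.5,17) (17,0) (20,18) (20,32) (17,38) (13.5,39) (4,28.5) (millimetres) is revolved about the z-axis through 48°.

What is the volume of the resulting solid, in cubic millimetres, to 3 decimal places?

Profile (r,z), 7 vertices: (2.5,17) (17,0) (20,18) (20,32) (17,38) (13.5,39) (4,28.5)
edge 0: (2.5,17)→(17,0)  cross = 2.5·0 − 17·17 = -289.0000; (r_i+r_j)·cross = 19.5·-289.0000 = -5635.5000
edge 1: (17,0)→(20,18)  cross = 17·18 − 20·0 = 306.0000; (r_i+r_j)·cross = 37·306.0000 = 11322.0000
edge 2: (20,18)→(20,32)  cross = 20·32 − 20·18 = 280.0000; (r_i+r_j)·cross = 40·280.0000 = 11200.0000
edge 3: (20,32)→(17,38)  cross = 20·38 − 17·32 = 216.0000; (r_i+r_j)·cross = 37·216.0000 = 7992.0000
edge 4: (17,38)→(13.5,39)  cross = 17·39 − 13.5·38 = 150.0000; (r_i+r_j)·cross = 30.5·150.0000 = 4575.0000
edge 5: (13.5,39)→(4,28.5)  cross = 13.5·28.5 − 4·39 = 228.7500; (r_i+r_j)·cross = 17.5·228.7500 = 4003.1250
edge 6: (4,28.5)→(2.5,17)  cross = 4·17 − 2.5·28.5 = -3.2500; (r_i+r_j)·cross = 6.5·-3.2500 = -21.1250
Σcross = 888.5000 → A = |Σcross|/2 = 444.2500 mm²
Σ(r_i+r_j)·cross = 33435.5000 → first moment M = |Σ|/6 = 5572.5833
R_c = M/A = 5572.5833/444.2500 = 12.5438 mm
θ = 48° = 0.837758 rad
V = θ·R_c·A = 0.837758·12.5438·444.2500 = 4668.476 mm³

Volume = 4668.476 mm³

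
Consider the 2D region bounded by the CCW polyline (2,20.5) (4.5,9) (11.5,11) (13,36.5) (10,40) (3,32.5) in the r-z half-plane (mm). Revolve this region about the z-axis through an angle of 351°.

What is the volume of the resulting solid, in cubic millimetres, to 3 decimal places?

Profile (r,z), 6 vertices: (2,20.5) (4.5,9) (11.5,11) (13,36.5) (10,40) (3,32.5)
edge 0: (2,20.5)→(4.5,9)  cross = 2·9 − 4.5·20.5 = -74.2500; (r_i+r_j)·cross = 6.5·-74.2500 = -482.6250
edge 1: (4.5,9)→(11.5,11)  cross = 4.5·11 − 11.5·9 = -54.0000; (r_i+r_j)·cross = 16·-54.0000 = -864.0000
edge 2: (11.5,11)→(13,36.5)  cross = 11.5·36.5 − 13·11 = 276.7500; (r_i+r_j)·cross = 24.5·276.7500 = 6780.3750
edge 3: (13,36.5)→(10,40)  cross = 13·40 − 10·36.5 = 155.0000; (r_i+r_j)·cross = 23·155.0000 = 3565.0000
edge 4: (10,40)→(3,32.5)  cross = 10·32.5 − 3·40 = 205.0000; (r_i+r_j)·cross = 13·205.0000 = 2665.0000
edge 5: (3,32.5)→(2,20.5)  cross = 3·20.5 − 2·32.5 = -3.5000; (r_i+r_j)·cross = 5·-3.5000 = -17.5000
Σcross = 505.0000 → A = |Σcross|/2 = 252.5000 mm²
Σ(r_i+r_j)·cross = 11646.2500 → first moment M = |Σ|/6 = 1941.0417
R_c = M/A = 1941.0417/252.5000 = 7.6873 mm
θ = 351° = 6.126106 rad
V = θ·R_c·A = 6.126106·7.6873·252.5000 = 11891.026 mm³

Volume = 11891.026 mm³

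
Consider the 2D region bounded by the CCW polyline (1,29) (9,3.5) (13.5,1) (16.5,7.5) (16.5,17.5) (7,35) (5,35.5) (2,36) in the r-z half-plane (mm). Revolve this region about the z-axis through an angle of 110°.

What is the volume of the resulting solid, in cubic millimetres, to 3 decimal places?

Profile (r,z), 8 vertices: (1,29) (9,3.5) (13.5,1) (16.5,7.5) (16.5,17.5) (7,35) (5,35.5) (2,36)
edge 0: (1,29)→(9,3.5)  cross = 1·3.5 − 9·29 = -257.5000; (r_i+r_j)·cross = 10·-257.5000 = -2575.0000
edge 1: (9,3.5)→(13.5,1)  cross = 9·1 − 13.5·3.5 = -38.2500; (r_i+r_j)·cross = 22.5·-38.2500 = -860.6250
edge 2: (13.5,1)→(16.5,7.5)  cross = 13.5·7.5 − 16.5·1 = 84.7500; (r_i+r_j)·cross = 30·84.7500 = 2542.5000
edge 3: (16.5,7.5)→(16.5,17.5)  cross = 16.5·17.5 − 16.5·7.5 = 165.0000; (r_i+r_j)·cross = 33·165.0000 = 5445.0000
edge 4: (16.5,17.5)→(7,35)  cross = 16.5·35 − 7·17.5 = 455.0000; (r_i+r_j)·cross = 23.5·455.0000 = 10692.5000
edge 5: (7,35)→(5,35.5)  cross = 7·35.5 − 5·35 = 73.5000; (r_i+r_j)·cross = 12·73.5000 = 882.0000
edge 6: (5,35.5)→(2,36)  cross = 5·36 − 2·35.5 = 109.0000; (r_i+r_j)·cross = 7·109.0000 = 763.0000
edge 7: (2,36)→(1,29)  cross = 2·29 − 1·36 = 22.0000; (r_i+r_j)·cross = 3·22.0000 = 66.0000
Σcross = 613.5000 → A = |Σcross|/2 = 306.7500 mm²
Σ(r_i+r_j)·cross = 16955.3750 → first moment M = |Σ|/6 = 2825.8958
R_c = M/A = 2825.8958/306.7500 = 9.2124 mm
θ = 110° = 1.919862 rad
V = θ·R_c·A = 1.919862·9.2124·306.7500 = 5425.331 mm³

Volume = 5425.331 mm³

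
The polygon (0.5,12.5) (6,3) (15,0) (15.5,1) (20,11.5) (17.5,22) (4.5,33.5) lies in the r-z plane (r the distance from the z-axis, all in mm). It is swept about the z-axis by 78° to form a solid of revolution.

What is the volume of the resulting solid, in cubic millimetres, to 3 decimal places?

Volume = 5564.035 mm³

Profile (r,z), 7 vertices: (0.5,12.5) (6,3) (15,0) (15.5,1) (20,11.5) (17.5,22) (4.5,33.5)
edge 0: (0.5,12.5)→(6,3)  cross = 0.5·3 − 6·12.5 = -73.5000; (r_i+r_j)·cross = 6.5·-73.5000 = -477.7500
edge 1: (6,3)→(15,0)  cross = 6·0 − 15·3 = -45.0000; (r_i+r_j)·cross = 21·-45.0000 = -945.0000
edge 2: (15,0)→(15.5,1)  cross = 15·1 − 15.5·0 = 15.0000; (r_i+r_j)·cross = 30.5·15.0000 = 457.5000
edge 3: (15.5,1)→(20,11.5)  cross = 15.5·11.5 − 20·1 = 158.2500; (r_i+r_j)·cross = 35.5·158.2500 = 5617.8750
edge 4: (20,11.5)→(17.5,22)  cross = 20·22 − 17.5·11.5 = 238.7500; (r_i+r_j)·cross = 37.5·238.7500 = 8953.1250
edge 5: (17.5,22)→(4.5,33.5)  cross = 17.5·33.5 − 4.5·22 = 487.2500; (r_i+r_j)·cross = 22·487.2500 = 10719.5000
edge 6: (4.5,33.5)→(0.5,12.5)  cross = 4.5·12.5 − 0.5·33.5 = 39.5000; (r_i+r_j)·cross = 5·39.5000 = 197.5000
Σcross = 820.2500 → A = |Σcross|/2 = 410.1250 mm²
Σ(r_i+r_j)·cross = 24522.7500 → first moment M = |Σ|/6 = 4087.1250
R_c = M/A = 4087.1250/410.1250 = 9.9656 mm
θ = 78° = 1.361357 rad
V = θ·R_c·A = 1.361357·9.9656·410.1250 = 5564.035 mm³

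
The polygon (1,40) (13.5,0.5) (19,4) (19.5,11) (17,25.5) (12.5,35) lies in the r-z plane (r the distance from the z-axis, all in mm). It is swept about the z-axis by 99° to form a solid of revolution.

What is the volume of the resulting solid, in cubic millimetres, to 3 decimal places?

Volume = 7031.879 mm³

Profile (r,z), 6 vertices: (1,40) (13.5,0.5) (19,4) (19.5,11) (17,25.5) (12.5,35)
edge 0: (1,40)→(13.5,0.5)  cross = 1·0.5 − 13.5·40 = -539.5000; (r_i+r_j)·cross = 14.5·-539.5000 = -7822.7500
edge 1: (13.5,0.5)→(19,4)  cross = 13.5·4 − 19·0.5 = 44.5000; (r_i+r_j)·cross = 32.5·44.5000 = 1446.2500
edge 2: (19,4)→(19.5,11)  cross = 19·11 − 19.5·4 = 131.0000; (r_i+r_j)·cross = 38.5·131.0000 = 5043.5000
edge 3: (19.5,11)→(17,25.5)  cross = 19.5·25.5 − 17·11 = 310.2500; (r_i+r_j)·cross = 36.5·310.2500 = 11324.1250
edge 4: (17,25.5)→(12.5,35)  cross = 17·35 − 12.5·25.5 = 276.2500; (r_i+r_j)·cross = 29.5·276.2500 = 8149.3750
edge 5: (12.5,35)→(1,40)  cross = 12.5·40 − 1·35 = 465.0000; (r_i+r_j)·cross = 13.5·465.0000 = 6277.5000
Σcross = 687.5000 → A = |Σcross|/2 = 343.7500 mm²
Σ(r_i+r_j)·cross = 24418.0000 → first moment M = |Σ|/6 = 4069.6667
R_c = M/A = 4069.6667/343.7500 = 11.8390 mm
θ = 99° = 1.727876 rad
V = θ·R_c·A = 1.727876·11.8390·343.7500 = 7031.879 mm³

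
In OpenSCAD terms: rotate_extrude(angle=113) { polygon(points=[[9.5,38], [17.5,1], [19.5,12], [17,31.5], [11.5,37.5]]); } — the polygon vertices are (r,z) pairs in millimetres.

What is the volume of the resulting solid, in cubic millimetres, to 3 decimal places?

Profile (r,z), 5 vertices: (9.5,38) (17.5,1) (19.5,12) (17,31.5) (11.5,37.5)
edge 0: (9.5,38)→(17.5,1)  cross = 9.5·1 − 17.5·38 = -655.5000; (r_i+r_j)·cross = 27·-655.5000 = -17698.5000
edge 1: (17.5,1)→(19.5,12)  cross = 17.5·12 − 19.5·1 = 190.5000; (r_i+r_j)·cross = 37·190.5000 = 7048.5000
edge 2: (19.5,12)→(17,31.5)  cross = 19.5·31.5 − 17·12 = 410.2500; (r_i+r_j)·cross = 36.5·410.2500 = 14974.1250
edge 3: (17,31.5)→(11.5,37.5)  cross = 17·37.5 − 11.5·31.5 = 275.2500; (r_i+r_j)·cross = 28.5·275.2500 = 7844.6250
edge 4: (11.5,37.5)→(9.5,38)  cross = 11.5·38 − 9.5·37.5 = 80.7500; (r_i+r_j)·cross = 21·80.7500 = 1695.7500
Σcross = 301.2500 → A = |Σcross|/2 = 150.6250 mm²
Σ(r_i+r_j)·cross = 13864.5000 → first moment M = |Σ|/6 = 2310.7500
R_c = M/A = 2310.7500/150.6250 = 15.3411 mm
θ = 113° = 1.972222 rad
V = θ·R_c·A = 1.972222·15.3411·150.6250 = 4557.312 mm³

Volume = 4557.312 mm³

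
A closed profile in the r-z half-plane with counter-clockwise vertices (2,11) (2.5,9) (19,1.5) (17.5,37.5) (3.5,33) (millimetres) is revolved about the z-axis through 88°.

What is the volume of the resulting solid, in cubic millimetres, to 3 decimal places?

Volume = 7840.589 mm³

Profile (r,z), 5 vertices: (2,11) (2.5,9) (19,1.5) (17.5,37.5) (3.5,33)
edge 0: (2,11)→(2.5,9)  cross = 2·9 − 2.5·11 = -9.5000; (r_i+r_j)·cross = 4.5·-9.5000 = -42.7500
edge 1: (2.5,9)→(19,1.5)  cross = 2.5·1.5 − 19·9 = -167.2500; (r_i+r_j)·cross = 21.5·-167.2500 = -3595.8750
edge 2: (19,1.5)→(17.5,37.5)  cross = 19·37.5 − 17.5·1.5 = 686.2500; (r_i+r_j)·cross = 36.5·686.2500 = 25048.1250
edge 3: (17.5,37.5)→(3.5,33)  cross = 17.5·33 − 3.5·37.5 = 446.2500; (r_i+r_j)·cross = 21·446.2500 = 9371.2500
edge 4: (3.5,33)→(2,11)  cross = 3.5·11 − 2·33 = -27.5000; (r_i+r_j)·cross = 5.5·-27.5000 = -151.2500
Σcross = 928.2500 → A = |Σcross|/2 = 464.1250 mm²
Σ(r_i+r_j)·cross = 30629.5000 → first moment M = |Σ|/6 = 5104.9167
R_c = M/A = 5104.9167/464.1250 = 10.9990 mm
θ = 88° = 1.535890 rad
V = θ·R_c·A = 1.535890·10.9990·464.1250 = 7840.589 mm³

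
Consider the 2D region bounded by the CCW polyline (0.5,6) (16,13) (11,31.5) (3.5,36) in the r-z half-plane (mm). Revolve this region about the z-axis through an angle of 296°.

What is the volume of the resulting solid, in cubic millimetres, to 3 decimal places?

Profile (r,z), 4 vertices: (0.5,6) (16,13) (11,31.5) (3.5,36)
edge 0: (0.5,6)→(16,13)  cross = 0.5·13 − 16·6 = -89.5000; (r_i+r_j)·cross = 16.5·-89.5000 = -1476.7500
edge 1: (16,13)→(11,31.5)  cross = 16·31.5 − 11·13 = 361.0000; (r_i+r_j)·cross = 27·361.0000 = 9747.0000
edge 2: (11,31.5)→(3.5,36)  cross = 11·36 − 3.5·31.5 = 285.7500; (r_i+r_j)·cross = 14.5·285.7500 = 4143.3750
edge 3: (3.5,36)→(0.5,6)  cross = 3.5·6 − 0.5·36 = 3.0000; (r_i+r_j)·cross = 4·3.0000 = 12.0000
Σcross = 560.2500 → A = |Σcross|/2 = 280.1250 mm²
Σ(r_i+r_j)·cross = 12425.6250 → first moment M = |Σ|/6 = 2070.9375
R_c = M/A = 2070.9375/280.1250 = 7.3929 mm
θ = 296° = 5.166175 rad
V = θ·R_c·A = 5.166175·7.3929·280.1250 = 10698.825 mm³

Volume = 10698.825 mm³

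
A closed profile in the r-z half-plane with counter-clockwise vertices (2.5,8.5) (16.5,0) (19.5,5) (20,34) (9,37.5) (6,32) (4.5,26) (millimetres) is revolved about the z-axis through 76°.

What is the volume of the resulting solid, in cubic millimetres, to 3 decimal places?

Volume = 8025.798 mm³

Profile (r,z), 7 vertices: (2.5,8.5) (16.5,0) (19.5,5) (20,34) (9,37.5) (6,32) (4.5,26)
edge 0: (2.5,8.5)→(16.5,0)  cross = 2.5·0 − 16.5·8.5 = -140.2500; (r_i+r_j)·cross = 19·-140.2500 = -2664.7500
edge 1: (16.5,0)→(19.5,5)  cross = 16.5·5 − 19.5·0 = 82.5000; (r_i+r_j)·cross = 36·82.5000 = 2970.0000
edge 2: (19.5,5)→(20,34)  cross = 19.5·34 − 20·5 = 563.0000; (r_i+r_j)·cross = 39.5·563.0000 = 22238.5000
edge 3: (20,34)→(9,37.5)  cross = 20·37.5 − 9·34 = 444.0000; (r_i+r_j)·cross = 29·444.0000 = 12876.0000
edge 4: (9,37.5)→(6,32)  cross = 9·32 − 6·37.5 = 63.0000; (r_i+r_j)·cross = 15·63.0000 = 945.0000
edge 5: (6,32)→(4.5,26)  cross = 6·26 − 4.5·32 = 12.0000; (r_i+r_j)·cross = 10.5·12.0000 = 126.0000
edge 6: (4.5,26)→(2.5,8.5)  cross = 4.5·8.5 − 2.5·26 = -26.7500; (r_i+r_j)·cross = 7·-26.7500 = -187.2500
Σcross = 997.5000 → A = |Σcross|/2 = 498.7500 mm²
Σ(r_i+r_j)·cross = 36303.5000 → first moment M = |Σ|/6 = 6050.5833
R_c = M/A = 6050.5833/498.7500 = 12.1315 mm
θ = 76° = 1.326450 rad
V = θ·R_c·A = 1.326450·12.1315·498.7500 = 8025.798 mm³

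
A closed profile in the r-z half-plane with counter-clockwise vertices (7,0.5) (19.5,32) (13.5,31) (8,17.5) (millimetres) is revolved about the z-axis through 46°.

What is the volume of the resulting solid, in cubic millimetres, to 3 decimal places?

Profile (r,z), 4 vertices: (7,0.5) (19.5,32) (13.5,31) (8,17.5)
edge 0: (7,0.5)→(19.5,32)  cross = 7·32 − 19.5·0.5 = 214.2500; (r_i+r_j)·cross = 26.5·214.2500 = 5677.6250
edge 1: (19.5,32)→(13.5,31)  cross = 19.5·31 − 13.5·32 = 172.5000; (r_i+r_j)·cross = 33·172.5000 = 5692.5000
edge 2: (13.5,31)→(8,17.5)  cross = 13.5·17.5 − 8·31 = -11.7500; (r_i+r_j)·cross = 21.5·-11.7500 = -252.6250
edge 3: (8,17.5)→(7,0.5)  cross = 8·0.5 − 7·17.5 = -118.5000; (r_i+r_j)·cross = 15·-118.5000 = -1777.5000
Σcross = 256.5000 → A = |Σcross|/2 = 128.2500 mm²
Σ(r_i+r_j)·cross = 9340.0000 → first moment M = |Σ|/6 = 1556.6667
R_c = M/A = 1556.6667/128.2500 = 12.1378 mm
θ = 46° = 0.802851 rad
V = θ·R_c·A = 0.802851·12.1378·128.2500 = 1249.772 mm³

Volume = 1249.772 mm³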